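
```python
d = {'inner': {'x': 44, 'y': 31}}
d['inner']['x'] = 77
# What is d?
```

After line 1: d = {'inner': {'x': 44, 'y': 31}}
After line 2 (inner x overwritten): d = {'inner': {'x': 77, 'y': 31}}

{'inner': {'x': 77, 'y': 31}}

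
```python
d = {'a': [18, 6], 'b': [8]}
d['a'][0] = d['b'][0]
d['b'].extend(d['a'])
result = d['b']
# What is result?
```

After line 1: d = {'a': [18, 6], 'b': [8]}
After line 2 (a[0] = b[0] = 8): d = {'a': [8, 6], 'b': [8]}
After line 3 (b.extend(a) appends [8, 6]): d = {'a': [8, 6], 'b': [8, 8, 6]}
After line 4: result = d['b'] = [8, 8, 6]

[8, 8, 6]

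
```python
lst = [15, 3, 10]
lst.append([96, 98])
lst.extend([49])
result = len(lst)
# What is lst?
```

After line 1: lst = [15, 3, 10]
After line 2 (append adds [96, 98] as single element): lst = [15, 3, 10, [96, 98]]
After line 3 (extend unpacks [49], adds 49): lst = [15, 3, 10, [96, 98], 49]
After line 4: result = len(lst) = 5

[15, 3, 10, [96, 98], 49]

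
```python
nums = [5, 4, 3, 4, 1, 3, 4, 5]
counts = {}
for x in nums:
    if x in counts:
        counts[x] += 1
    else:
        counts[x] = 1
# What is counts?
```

Initial: counts = {}, nums = [5, 4, 3, 4, 1, 3, 4, 5]
See 5: counts = {5: 1}
See 4: counts = {5: 1, 4: 1}
See 3: counts = {5: 1, 4: 1, 3: 1}
See 4: counts = {5: 1, 4: 2, 3: 1}
See 1: counts = {5: 1, 4: 2, 3: 1, 1: 1}
See 3: counts = {5: 1, 4: 2, 3: 2, 1: 1}
See 4: counts = {5: 1, 4: 3, 3: 2, 1: 1}
See 5: counts = {5: 2, 4: 3, 3: 2, 1: 1}

{5: 2, 4: 3, 3: 2, 1: 1}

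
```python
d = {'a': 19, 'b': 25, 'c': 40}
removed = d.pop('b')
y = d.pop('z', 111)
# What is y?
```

After line 1: d = {'a': 19, 'b': 25, 'c': 40}
After line 2 (pop 'b' returns 25): d = {'a': 19, 'c': 40}, removed = 25
After line 3 (pop 'z' missing, returns default 111): d = {'a': 19, 'c': 40}, y = 111

111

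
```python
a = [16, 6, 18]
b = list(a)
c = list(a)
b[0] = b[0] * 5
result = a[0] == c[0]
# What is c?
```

After line 1: a = [16, 6, 18]
After line 2 (b = list(a), copy): a = [16, 6, 18], b = [16, 6, 18]
After line 3 (c = list(a) is a copy, new object): c = [16, 6, 18]
After line 4 (b[0] = 16 * 5 = 80; only b mutates (copy)): a = [16, 6, 18], b = [80, 6, 18], c = [16, 6, 18]
After line 5 (a[0] = 16, c[0] = 16; result = True)

[16, 6, 18]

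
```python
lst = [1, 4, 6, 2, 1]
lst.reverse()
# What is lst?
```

[1, 2, 6, 4, 1]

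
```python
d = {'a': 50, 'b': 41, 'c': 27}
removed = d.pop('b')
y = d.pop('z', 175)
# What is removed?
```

After line 1: d = {'a': 50, 'b': 41, 'c': 27}
After line 2 (pop 'b' returns 41): d = {'a': 50, 'c': 27}, removed = 41
After line 3 (pop 'z' missing, returns default 175): d = {'a': 50, 'c': 27}, y = 175

41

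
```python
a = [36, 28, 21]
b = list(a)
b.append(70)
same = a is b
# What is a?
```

After line 1: a = [36, 28, 21]
After line 2 (b = list(a) is a shallow copy, new object): a = [36, 28, 21], b = [36, 28, 21]
After line 3 (append only mutates b): a = [36, 28, 21], b = [36, 28, 21, 70]
After line 4 (same = a is b; different objects -> False): same = False

[36, 28, 21]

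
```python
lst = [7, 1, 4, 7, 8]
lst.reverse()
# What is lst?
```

[8, 7, 4, 1, 7]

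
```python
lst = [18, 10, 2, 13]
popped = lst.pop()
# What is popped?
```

13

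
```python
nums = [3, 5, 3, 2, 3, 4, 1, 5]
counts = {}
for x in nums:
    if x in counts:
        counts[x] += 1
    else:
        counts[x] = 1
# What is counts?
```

Initial: counts = {}, nums = [3, 5, 3, 2, 3, 4, 1, 5]
See 3: counts = {3: 1}
See 5: counts = {3: 1, 5: 1}
See 3: counts = {3: 2, 5: 1}
See 2: counts = {3: 2, 5: 1, 2: 1}
See 3: counts = {3: 3, 5: 1, 2: 1}
See 4: counts = {3: 3, 5: 1, 2: 1, 4: 1}
See 1: counts = {3: 3, 5: 1, 2: 1, 4: 1, 1: 1}
See 5: counts = {3: 3, 5: 2, 2: 1, 4: 1, 1: 1}

{3: 3, 5: 2, 2: 1, 4: 1, 1: 1}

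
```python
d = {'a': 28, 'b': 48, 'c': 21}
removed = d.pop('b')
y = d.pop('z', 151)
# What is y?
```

After line 1: d = {'a': 28, 'b': 48, 'c': 21}
After line 2 (pop 'b' returns 48): d = {'a': 28, 'c': 21}, removed = 48
After line 3 (pop 'z' missing, returns default 151): d = {'a': 28, 'c': 21}, y = 151

151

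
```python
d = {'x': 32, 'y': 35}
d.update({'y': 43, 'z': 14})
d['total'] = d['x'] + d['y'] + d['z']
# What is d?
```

After line 1: d = {'x': 32, 'y': 35}
After line 2 (y overwritten, z added): d = {'x': 32, 'y': 43, 'z': 14}
After line 3 (total = 32 + 43 + 14 = 89): d = {'x': 32, 'y': 43, 'z': 14, 'total': 89}

{'x': 32, 'y': 43, 'z': 14, 'total': 89}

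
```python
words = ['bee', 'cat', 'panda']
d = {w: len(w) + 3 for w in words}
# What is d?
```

{'bee': 6, 'cat': 6, 'panda': 8}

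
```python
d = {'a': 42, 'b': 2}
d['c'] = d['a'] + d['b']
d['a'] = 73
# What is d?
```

After line 1: d = {'a': 42, 'b': 2}
After line 2 (d['c'] = 42 + 2): d = {'a': 42, 'b': 2, 'c': 44}
After line 3: d = {'a': 73, 'b': 2, 'c': 44}

{'a': 73, 'b': 2, 'c': 44}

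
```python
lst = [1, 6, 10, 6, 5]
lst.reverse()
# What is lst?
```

[5, 6, 10, 6, 1]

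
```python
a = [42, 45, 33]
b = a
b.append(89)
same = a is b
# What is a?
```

After line 1: a = [42, 45, 33]
After line 2 (b = a is an alias, same object): a = [42, 45, 33], b = [42, 45, 33]
After line 3 (b.append mutates the shared list): a = [42, 45, 33, 89], b = [42, 45, 33, 89]
After line 4 (same = a is b; same object -> True): same = True

[42, 45, 33, 89]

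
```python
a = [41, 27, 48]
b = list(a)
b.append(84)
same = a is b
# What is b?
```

After line 1: a = [41, 27, 48]
After line 2 (b = list(a) is a shallow copy, new object): a = [41, 27, 48], b = [41, 27, 48]
After line 3 (append only mutates b): a = [41, 27, 48], b = [41, 27, 48, 84]
After line 4 (same = a is b; different objects -> False): same = False

[41, 27, 48, 84]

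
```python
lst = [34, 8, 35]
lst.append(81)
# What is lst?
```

[34, 8, 35, 81]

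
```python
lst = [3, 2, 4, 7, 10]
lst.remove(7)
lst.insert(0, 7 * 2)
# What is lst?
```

After line 1: lst = [3, 2, 4, 7, 10]
After line 2 (remove first 7): lst = [3, 2, 4, 10]
After line 3 (insert 14 at index 0): lst = [14, 3, 2, 4, 10]

[14, 3, 2, 4, 10]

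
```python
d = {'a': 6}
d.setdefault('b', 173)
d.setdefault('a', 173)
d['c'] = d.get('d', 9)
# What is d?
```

After line 1: d = {'a': 6}
After line 2 (setdefault adds 'b'=173): d = {'a': 6, 'b': 173}
After line 3 (setdefault 'a' no-op, already exists): d = {'a': 6, 'b': 173}
After line 4 (get('d', 9) returns default since 'd' not in d): d = {'a': 6, 'b': 173, 'c': 9}

{'a': 6, 'b': 173, 'c': 9}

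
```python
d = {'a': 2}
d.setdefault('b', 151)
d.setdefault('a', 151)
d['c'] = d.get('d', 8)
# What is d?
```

After line 1: d = {'a': 2}
After line 2 (setdefault adds 'b'=151): d = {'a': 2, 'b': 151}
After line 3 (setdefault 'a' no-op, already exists): d = {'a': 2, 'b': 151}
After line 4 (get('d', 8) returns default since 'd' not in d): d = {'a': 2, 'b': 151, 'c': 8}

{'a': 2, 'b': 151, 'c': 8}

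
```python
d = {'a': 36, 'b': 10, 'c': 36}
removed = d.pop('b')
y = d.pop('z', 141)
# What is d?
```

After line 1: d = {'a': 36, 'b': 10, 'c': 36}
After line 2 (pop 'b' returns 10): d = {'a': 36, 'c': 36}, removed = 10
After line 3 (pop 'z' missing, returns default 141): d = {'a': 36, 'c': 36}, y = 141

{'a': 36, 'c': 36}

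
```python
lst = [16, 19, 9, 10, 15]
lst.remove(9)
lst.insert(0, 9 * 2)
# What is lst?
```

After line 1: lst = [16, 19, 9, 10, 15]
After line 2 (remove first 9): lst = [16, 19, 10, 15]
After line 3 (insert 18 at index 0): lst = [18, 16, 19, 10, 15]

[18, 16, 19, 10, 15]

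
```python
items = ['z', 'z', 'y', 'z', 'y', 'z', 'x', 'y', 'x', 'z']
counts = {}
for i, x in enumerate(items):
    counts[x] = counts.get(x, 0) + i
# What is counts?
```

Initial: counts = {}, items = ['z', 'z', 'y', 'z', 'y', 'z', 'x', 'y', 'x', 'z']
i=0, x='z': counts = {'z': 0}
i=1, x='z': counts = {'z': 1}
i=2, x='y': counts = {'z': 1, 'y': 2}
i=3, x='z': counts = {'z': 4, 'y': 2}
i=4, x='y': counts = {'z': 4, 'y': 6}
i=5, x='z': counts = {'z': 9, 'y': 6}
i=6, x='x': counts = {'z': 9, 'y': 6, 'x': 6}
i=7, x='y': counts = {'z': 9, 'y': 13, 'x': 6}
i=8, x='x': counts = {'z': 9, 'y': 13, 'x': 14}
i=9, x='z': counts = {'z': 18, 'y': 13, 'x': 14}

{'z': 18, 'y': 13, 'x': 14}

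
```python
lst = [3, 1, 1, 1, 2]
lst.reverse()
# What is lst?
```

[2, 1, 1, 1, 3]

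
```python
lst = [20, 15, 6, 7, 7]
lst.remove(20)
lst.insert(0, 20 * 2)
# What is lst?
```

After line 1: lst = [20, 15, 6, 7, 7]
After line 2 (remove first 20): lst = [15, 6, 7, 7]
After line 3 (insert 40 at index 0): lst = [40, 15, 6, 7, 7]

[40, 15, 6, 7, 7]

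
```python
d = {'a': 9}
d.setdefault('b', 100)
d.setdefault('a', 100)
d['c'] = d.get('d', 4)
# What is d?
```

After line 1: d = {'a': 9}
After line 2 (setdefault adds 'b'=100): d = {'a': 9, 'b': 100}
After line 3 (setdefault 'a' no-op, already exists): d = {'a': 9, 'b': 100}
After line 4 (get('d', 4) returns default since 'd' not in d): d = {'a': 9, 'b': 100, 'c': 4}

{'a': 9, 'b': 100, 'c': 4}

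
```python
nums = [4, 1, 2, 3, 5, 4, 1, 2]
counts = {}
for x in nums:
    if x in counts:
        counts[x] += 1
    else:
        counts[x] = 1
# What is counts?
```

Initial: counts = {}, nums = [4, 1, 2, 3, 5, 4, 1, 2]
See 4: counts = {4: 1}
See 1: counts = {4: 1, 1: 1}
See 2: counts = {4: 1, 1: 1, 2: 1}
See 3: counts = {4: 1, 1: 1, 2: 1, 3: 1}
See 5: counts = {4: 1, 1: 1, 2: 1, 3: 1, 5: 1}
See 4: counts = {4: 2, 1: 1, 2: 1, 3: 1, 5: 1}
See 1: counts = {4: 2, 1: 2, 2: 1, 3: 1, 5: 1}
See 2: counts = {4: 2, 1: 2, 2: 2, 3: 1, 5: 1}

{4: 2, 1: 2, 2: 2, 3: 1, 5: 1}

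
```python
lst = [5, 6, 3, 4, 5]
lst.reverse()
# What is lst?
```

[5, 4, 3, 6, 5]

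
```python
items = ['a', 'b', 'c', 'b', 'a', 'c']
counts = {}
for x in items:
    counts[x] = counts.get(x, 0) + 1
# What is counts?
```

Initial: counts = {}, items = ['a', 'b', 'c', 'b', 'a', 'c']
See 'a': counts = {'a': 1}
See 'b': counts = {'a': 1, 'b': 1}
See 'c': counts = {'a': 1, 'b': 1, 'c': 1}
See 'b': counts = {'a': 1, 'b': 2, 'c': 1}
See 'a': counts = {'a': 2, 'b': 2, 'c': 1}
See 'c': counts = {'a': 2, 'b': 2, 'c': 2}

{'a': 2, 'b': 2, 'c': 2}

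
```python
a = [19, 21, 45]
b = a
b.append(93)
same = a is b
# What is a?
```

After line 1: a = [19, 21, 45]
After line 2 (b = a is an alias, same object): a = [19, 21, 45], b = [19, 21, 45]
After line 3 (b.append mutates the shared list): a = [19, 21, 45, 93], b = [19, 21, 45, 93]
After line 4 (same = a is b; same object -> True): same = True

[19, 21, 45, 93]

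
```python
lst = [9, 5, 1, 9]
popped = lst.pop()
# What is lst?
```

[9, 5, 1]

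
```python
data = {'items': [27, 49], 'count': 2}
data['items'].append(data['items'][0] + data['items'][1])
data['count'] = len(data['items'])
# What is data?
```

After line 1: data = {'items': [27, 49], 'count': 2}
After line 2 (append 27 + 49 = 76): data = {'items': [27, 49, 76], 'count': 2}
After line 3 (count = len(items) = 3): data = {'items': [27, 49, 76], 'count': 3}

{'items': [27, 49, 76], 'count': 3}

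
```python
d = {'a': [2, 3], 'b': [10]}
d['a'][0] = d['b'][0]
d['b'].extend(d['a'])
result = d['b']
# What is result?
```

After line 1: d = {'a': [2, 3], 'b': [10]}
After line 2 (a[0] = b[0] = 10): d = {'a': [10, 3], 'b': [10]}
After line 3 (b.extend(a) appends [10, 3]): d = {'a': [10, 3], 'b': [10, 10, 3]}
After line 4: result = d['b'] = [10, 10, 3]

[10, 10, 3]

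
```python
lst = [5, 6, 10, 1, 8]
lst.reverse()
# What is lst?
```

[8, 1, 10, 6, 5]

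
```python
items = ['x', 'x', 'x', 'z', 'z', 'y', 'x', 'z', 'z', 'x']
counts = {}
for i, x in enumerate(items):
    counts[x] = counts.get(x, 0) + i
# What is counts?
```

Initial: counts = {}, items = ['x', 'x', 'x', 'z', 'z', 'y', 'x', 'z', 'z', 'x']
i=0, x='x': counts = {'x': 0}
i=1, x='x': counts = {'x': 1}
i=2, x='x': counts = {'x': 3}
i=3, x='z': counts = {'x': 3, 'z': 3}
i=4, x='z': counts = {'x': 3, 'z': 7}
i=5, x='y': counts = {'x': 3, 'z': 7, 'y': 5}
i=6, x='x': counts = {'x': 9, 'z': 7, 'y': 5}
i=7, x='z': counts = {'x': 9, 'z': 14, 'y': 5}
i=8, x='z': counts = {'x': 9, 'z': 22, 'y': 5}
i=9, x='x': counts = {'x': 18, 'z': 22, 'y': 5}

{'x': 18, 'z': 22, 'y': 5}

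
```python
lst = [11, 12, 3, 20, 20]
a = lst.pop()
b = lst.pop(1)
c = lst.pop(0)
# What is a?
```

After line 1: lst = [11, 12, 3, 20, 20]
After line 2 (pop() -> a = 20): lst = [11, 12, 3, 20]
After line 3 (pop(1) -> b = 12): lst = [11, 3, 20]
After line 4 (pop(0) -> c = 11): lst = [3, 20]

20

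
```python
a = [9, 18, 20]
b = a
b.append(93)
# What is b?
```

After line 1: a = [9, 18, 20]
After line 2 (b = a is an alias, same object): a = [9, 18, 20], b = [9, 18, 20]
After line 3 (b.append mutates the shared list): a = [9, 18, 20, 93], b = [9, 18, 20, 93]

[9, 18, 20, 93]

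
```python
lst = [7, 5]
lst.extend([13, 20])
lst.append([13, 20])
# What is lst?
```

After line 1: lst = [7, 5]
After line 2 (extend unpacks [13, 20]): lst = [7, 5, 13, 20]
After line 3 (append adds [13, 20] as single element): lst = [7, 5, 13, 20, [13, 20]]

[7, 5, 13, 20, [13, 20]]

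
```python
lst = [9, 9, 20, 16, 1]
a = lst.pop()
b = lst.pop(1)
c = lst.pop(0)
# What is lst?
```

After line 1: lst = [9, 9, 20, 16, 1]
After line 2 (pop() -> a = 1): lst = [9, 9, 20, 16]
After line 3 (pop(1) -> b = 9): lst = [9, 20, 16]
After line 4 (pop(0) -> c = 9): lst = [20, 16]

[20, 16]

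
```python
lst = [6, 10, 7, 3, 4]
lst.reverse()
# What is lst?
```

[4, 3, 7, 10, 6]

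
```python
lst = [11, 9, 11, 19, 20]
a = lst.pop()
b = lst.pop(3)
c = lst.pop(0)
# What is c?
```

After line 1: lst = [11, 9, 11, 19, 20]
After line 2 (pop() -> a = 20): lst = [11, 9, 11, 19]
After line 3 (pop(3) -> b = 19): lst = [11, 9, 11]
After line 4 (pop(0) -> c = 11): lst = [9, 11]

11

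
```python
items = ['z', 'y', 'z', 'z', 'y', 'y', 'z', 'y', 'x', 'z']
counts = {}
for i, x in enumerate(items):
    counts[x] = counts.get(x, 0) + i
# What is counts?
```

Initial: counts = {}, items = ['z', 'y', 'z', 'z', 'y', 'y', 'z', 'y', 'x', 'z']
i=0, x='z': counts = {'z': 0}
i=1, x='y': counts = {'z': 0, 'y': 1}
i=2, x='z': counts = {'z': 2, 'y': 1}
i=3, x='z': counts = {'z': 5, 'y': 1}
i=4, x='y': counts = {'z': 5, 'y': 5}
i=5, x='y': counts = {'z': 5, 'y': 10}
i=6, x='z': counts = {'z': 11, 'y': 10}
i=7, x='y': counts = {'z': 11, 'y': 17}
i=8, x='x': counts = {'z': 11, 'y': 17, 'x': 8}
i=9, x='z': counts = {'z': 20, 'y': 17, 'x': 8}

{'z': 20, 'y': 17, 'x': 8}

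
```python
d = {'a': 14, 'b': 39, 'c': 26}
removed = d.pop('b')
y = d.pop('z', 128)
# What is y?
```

After line 1: d = {'a': 14, 'b': 39, 'c': 26}
After line 2 (pop 'b' returns 39): d = {'a': 14, 'c': 26}, removed = 39
After line 3 (pop 'z' missing, returns default 128): d = {'a': 14, 'c': 26}, y = 128

128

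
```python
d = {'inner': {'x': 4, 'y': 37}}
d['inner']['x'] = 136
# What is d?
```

After line 1: d = {'inner': {'x': 4, 'y': 37}}
After line 2 (inner x overwritten): d = {'inner': {'x': 136, 'y': 37}}

{'inner': {'x': 136, 'y': 37}}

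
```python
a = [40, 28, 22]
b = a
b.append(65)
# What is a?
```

After line 1: a = [40, 28, 22]
After line 2 (b = a is an alias, same object): a = [40, 28, 22], b = [40, 28, 22]
After line 3 (b.append mutates the shared list): a = [40, 28, 22, 65], b = [40, 28, 22, 65]

[40, 28, 22, 65]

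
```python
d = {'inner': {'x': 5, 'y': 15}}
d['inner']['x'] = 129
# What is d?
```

After line 1: d = {'inner': {'x': 5, 'y': 15}}
After line 2 (inner x overwritten): d = {'inner': {'x': 129, 'y': 15}}

{'inner': {'x': 129, 'y': 15}}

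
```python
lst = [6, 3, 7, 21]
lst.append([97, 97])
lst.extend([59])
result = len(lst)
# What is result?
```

After line 1: lst = [6, 3, 7, 21]
After line 2 (append adds [97, 97] as single element): lst = [6, 3, 7, 21, [97, 97]]
After line 3 (extend unpacks [59], adds 59): lst = [6, 3, 7, 21, [97, 97], 59]
After line 4: result = len(lst) = 6

6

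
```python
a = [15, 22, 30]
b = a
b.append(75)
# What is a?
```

After line 1: a = [15, 22, 30]
After line 2 (b = a is an alias, same object): a = [15, 22, 30], b = [15, 22, 30]
After line 3 (b.append mutates the shared list): a = [15, 22, 30, 75], b = [15, 22, 30, 75]

[15, 22, 30, 75]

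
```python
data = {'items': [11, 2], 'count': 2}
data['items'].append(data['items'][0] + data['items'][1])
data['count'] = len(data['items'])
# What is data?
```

After line 1: data = {'items': [11, 2], 'count': 2}
After line 2 (append 11 + 2 = 13): data = {'items': [11, 2, 13], 'count': 2}
After line 3 (count = len(items) = 3): data = {'items': [11, 2, 13], 'count': 3}

{'items': [11, 2, 13], 'count': 3}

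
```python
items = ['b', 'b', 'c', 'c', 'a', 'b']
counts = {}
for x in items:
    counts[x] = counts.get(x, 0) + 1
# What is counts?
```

Initial: counts = {}, items = ['b', 'b', 'c', 'c', 'a', 'b']
See 'b': counts = {'b': 1}
See 'b': counts = {'b': 2}
See 'c': counts = {'b': 2, 'c': 1}
See 'c': counts = {'b': 2, 'c': 2}
See 'a': counts = {'b': 2, 'c': 2, 'a': 1}
See 'b': counts = {'b': 3, 'c': 2, 'a': 1}

{'b': 3, 'c': 2, 'a': 1}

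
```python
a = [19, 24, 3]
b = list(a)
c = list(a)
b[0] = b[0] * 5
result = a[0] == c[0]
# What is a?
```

After line 1: a = [19, 24, 3]
After line 2 (b = list(a), copy): a = [19, 24, 3], b = [19, 24, 3]
After line 3 (c = list(a) is a copy, new object): c = [19, 24, 3]
After line 4 (b[0] = 19 * 5 = 95; only b mutates (copy)): a = [19, 24, 3], b = [95, 24, 3], c = [19, 24, 3]
After line 5 (a[0] = 19, c[0] = 19; result = True)

[19, 24, 3]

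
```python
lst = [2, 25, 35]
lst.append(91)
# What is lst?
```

[2, 25, 35, 91]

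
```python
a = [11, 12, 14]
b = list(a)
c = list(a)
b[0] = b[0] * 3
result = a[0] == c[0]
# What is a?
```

After line 1: a = [11, 12, 14]
After line 2 (b = list(a), copy): a = [11, 12, 14], b = [11, 12, 14]
After line 3 (c = list(a) is a copy, new object): c = [11, 12, 14]
After line 4 (b[0] = 11 * 3 = 33; only b mutates (copy)): a = [11, 12, 14], b = [33, 12, 14], c = [11, 12, 14]
After line 5 (a[0] = 11, c[0] = 11; result = True)

[11, 12, 14]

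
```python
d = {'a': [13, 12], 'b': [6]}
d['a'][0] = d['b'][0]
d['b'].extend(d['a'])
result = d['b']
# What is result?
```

After line 1: d = {'a': [13, 12], 'b': [6]}
After line 2 (a[0] = b[0] = 6): d = {'a': [6, 12], 'b': [6]}
After line 3 (b.extend(a) appends [6, 12]): d = {'a': [6, 12], 'b': [6, 6, 12]}
After line 4: result = d['b'] = [6, 6, 12]

[6, 6, 12]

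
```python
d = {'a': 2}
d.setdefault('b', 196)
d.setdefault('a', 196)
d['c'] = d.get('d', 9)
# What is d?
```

After line 1: d = {'a': 2}
After line 2 (setdefault adds 'b'=196): d = {'a': 2, 'b': 196}
After line 3 (setdefault 'a' no-op, already exists): d = {'a': 2, 'b': 196}
After line 4 (get('d', 9) returns default since 'd' not in d): d = {'a': 2, 'b': 196, 'c': 9}

{'a': 2, 'b': 196, 'c': 9}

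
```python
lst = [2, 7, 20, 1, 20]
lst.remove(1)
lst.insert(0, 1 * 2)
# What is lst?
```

After line 1: lst = [2, 7, 20, 1, 20]
After line 2 (remove first 1): lst = [2, 7, 20, 20]
After line 3 (insert 2 at index 0): lst = [2, 2, 7, 20, 20]

[2, 2, 7, 20, 20]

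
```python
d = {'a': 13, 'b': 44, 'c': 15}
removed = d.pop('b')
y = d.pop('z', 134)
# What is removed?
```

After line 1: d = {'a': 13, 'b': 44, 'c': 15}
After line 2 (pop 'b' returns 44): d = {'a': 13, 'c': 15}, removed = 44
After line 3 (pop 'z' missing, returns default 134): d = {'a': 13, 'c': 15}, y = 134

44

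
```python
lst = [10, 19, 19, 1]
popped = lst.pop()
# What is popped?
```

1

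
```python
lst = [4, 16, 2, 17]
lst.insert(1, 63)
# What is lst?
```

[4, 63, 16, 2, 17]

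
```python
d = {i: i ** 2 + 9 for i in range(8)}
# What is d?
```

{0: 9, 1: 10, 2: 13, 3: 18, 4: 25, 5: 34, 6: 45, 7: 58}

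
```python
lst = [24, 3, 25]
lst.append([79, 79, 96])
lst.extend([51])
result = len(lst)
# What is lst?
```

After line 1: lst = [24, 3, 25]
After line 2 (append adds [79, 79, 96] as single element): lst = [24, 3, 25, [79, 79, 96]]
After line 3 (extend unpacks [51], adds 51): lst = [24, 3, 25, [79, 79, 96], 51]
After line 4: result = len(lst) = 5

[24, 3, 25, [79, 79, 96], 51]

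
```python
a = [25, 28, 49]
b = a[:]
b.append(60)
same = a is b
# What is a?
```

After line 1: a = [25, 28, 49]
After line 2 (b = a[:] is a shallow copy, new object): a = [25, 28, 49], b = [25, 28, 49]
After line 3 (append only mutates b): a = [25, 28, 49], b = [25, 28, 49, 60]
After line 4 (same = a is b; different objects -> False): same = False

[25, 28, 49]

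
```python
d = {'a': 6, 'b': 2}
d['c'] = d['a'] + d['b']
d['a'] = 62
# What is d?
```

After line 1: d = {'a': 6, 'b': 2}
After line 2 (d['c'] = 6 + 2): d = {'a': 6, 'b': 2, 'c': 8}
After line 3: d = {'a': 62, 'b': 2, 'c': 8}

{'a': 62, 'b': 2, 'c': 8}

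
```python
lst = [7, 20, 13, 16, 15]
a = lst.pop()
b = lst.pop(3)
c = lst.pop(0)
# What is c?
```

After line 1: lst = [7, 20, 13, 16, 15]
After line 2 (pop() -> a = 15): lst = [7, 20, 13, 16]
After line 3 (pop(3) -> b = 16): lst = [7, 20, 13]
After line 4 (pop(0) -> c = 7): lst = [20, 13]

7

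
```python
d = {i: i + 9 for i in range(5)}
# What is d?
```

{0: 9, 1: 10, 2: 11, 3: 12, 4: 13}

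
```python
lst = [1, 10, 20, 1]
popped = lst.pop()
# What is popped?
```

1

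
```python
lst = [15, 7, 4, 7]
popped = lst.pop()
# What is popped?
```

7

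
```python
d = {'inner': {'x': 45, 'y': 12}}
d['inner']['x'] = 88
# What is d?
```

After line 1: d = {'inner': {'x': 45, 'y': 12}}
After line 2 (inner x overwritten): d = {'inner': {'x': 88, 'y': 12}}

{'inner': {'x': 88, 'y': 12}}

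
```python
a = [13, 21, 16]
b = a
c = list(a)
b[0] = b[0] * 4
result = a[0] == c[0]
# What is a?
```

After line 1: a = [13, 21, 16]
After line 2 (b = a, alias): a = [13, 21, 16], b = [13, 21, 16]
After line 3 (c = list(a) is a copy, new object): c = [13, 21, 16]
After line 4 (b[0] = 13 * 4 = 52; mutates shared a/b): a = b = [52, 21, 16], c = [13, 21, 16]
After line 5 (a[0] = 52, c[0] = 13; result = False)

[52, 21, 16]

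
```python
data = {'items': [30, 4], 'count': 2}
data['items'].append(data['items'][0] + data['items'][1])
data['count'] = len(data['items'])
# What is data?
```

After line 1: data = {'items': [30, 4], 'count': 2}
After line 2 (append 30 + 4 = 34): data = {'items': [30, 4, 34], 'count': 2}
After line 3 (count = len(items) = 3): data = {'items': [30, 4, 34], 'count': 3}

{'items': [30, 4, 34], 'count': 3}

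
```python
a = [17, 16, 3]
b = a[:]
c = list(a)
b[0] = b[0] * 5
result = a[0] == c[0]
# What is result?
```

After line 1: a = [17, 16, 3]
After line 2 (b = a[:], copy): a = [17, 16, 3], b = [17, 16, 3]
After line 3 (c = list(a) is a copy, new object): c = [17, 16, 3]
After line 4 (b[0] = 17 * 5 = 85; only b mutates (copy)): a = [17, 16, 3], b = [85, 16, 3], c = [17, 16, 3]
After line 5 (a[0] = 17, c[0] = 17; result = True)

True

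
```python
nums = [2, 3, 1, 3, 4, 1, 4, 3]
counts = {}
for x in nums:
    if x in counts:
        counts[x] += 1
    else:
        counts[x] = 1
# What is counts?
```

Initial: counts = {}, nums = [2, 3, 1, 3, 4, 1, 4, 3]
See 2: counts = {2: 1}
See 3: counts = {2: 1, 3: 1}
See 1: counts = {2: 1, 3: 1, 1: 1}
See 3: counts = {2: 1, 3: 2, 1: 1}
See 4: counts = {2: 1, 3: 2, 1: 1, 4: 1}
See 1: counts = {2: 1, 3: 2, 1: 2, 4: 1}
See 4: counts = {2: 1, 3: 2, 1: 2, 4: 2}
See 3: counts = {2: 1, 3: 3, 1: 2, 4: 2}

{2: 1, 3: 3, 1: 2, 4: 2}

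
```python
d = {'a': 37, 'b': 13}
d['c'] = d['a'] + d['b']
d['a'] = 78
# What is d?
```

After line 1: d = {'a': 37, 'b': 13}
After line 2 (d['c'] = 37 + 13): d = {'a': 37, 'b': 13, 'c': 50}
After line 3: d = {'a': 78, 'b': 13, 'c': 50}

{'a': 78, 'b': 13, 'c': 50}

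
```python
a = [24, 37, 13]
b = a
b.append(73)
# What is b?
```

After line 1: a = [24, 37, 13]
After line 2 (b = a is an alias, same object): a = [24, 37, 13], b = [24, 37, 13]
After line 3 (b.append mutates the shared list): a = [24, 37, 13, 73], b = [24, 37, 13, 73]

[24, 37, 13, 73]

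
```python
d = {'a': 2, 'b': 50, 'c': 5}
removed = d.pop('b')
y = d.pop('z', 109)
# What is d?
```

After line 1: d = {'a': 2, 'b': 50, 'c': 5}
After line 2 (pop 'b' returns 50): d = {'a': 2, 'c': 5}, removed = 50
After line 3 (pop 'z' missing, returns default 109): d = {'a': 2, 'c': 5}, y = 109

{'a': 2, 'c': 5}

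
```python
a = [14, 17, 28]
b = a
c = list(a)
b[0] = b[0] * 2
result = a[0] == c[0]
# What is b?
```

After line 1: a = [14, 17, 28]
After line 2 (b = a, alias): a = [14, 17, 28], b = [14, 17, 28]
After line 3 (c = list(a) is a copy, new object): c = [14, 17, 28]
After line 4 (b[0] = 14 * 2 = 28; mutates shared a/b): a = b = [28, 17, 28], c = [14, 17, 28]
After line 5 (a[0] = 28, c[0] = 14; result = False)

[28, 17, 28]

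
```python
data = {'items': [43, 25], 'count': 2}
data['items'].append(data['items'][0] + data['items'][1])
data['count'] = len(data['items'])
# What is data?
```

After line 1: data = {'items': [43, 25], 'count': 2}
After line 2 (append 43 + 25 = 68): data = {'items': [43, 25, 68], 'count': 2}
After line 3 (count = len(items) = 3): data = {'items': [43, 25, 68], 'count': 3}

{'items': [43, 25, 68], 'count': 3}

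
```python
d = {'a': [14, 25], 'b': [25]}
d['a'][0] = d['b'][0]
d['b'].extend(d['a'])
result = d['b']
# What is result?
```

After line 1: d = {'a': [14, 25], 'b': [25]}
After line 2 (a[0] = b[0] = 25): d = {'a': [25, 25], 'b': [25]}
After line 3 (b.extend(a) appends [25, 25]): d = {'a': [25, 25], 'b': [25, 25, 25]}
After line 4: result = d['b'] = [25, 25, 25]

[25, 25, 25]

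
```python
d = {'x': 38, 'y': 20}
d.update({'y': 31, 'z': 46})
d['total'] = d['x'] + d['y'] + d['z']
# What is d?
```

After line 1: d = {'x': 38, 'y': 20}
After line 2 (y overwritten, z added): d = {'x': 38, 'y': 31, 'z': 46}
After line 3 (total = 38 + 31 + 46 = 115): d = {'x': 38, 'y': 31, 'z': 46, 'total': 115}

{'x': 38, 'y': 31, 'z': 46, 'total': 115}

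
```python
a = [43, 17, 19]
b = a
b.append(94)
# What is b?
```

After line 1: a = [43, 17, 19]
After line 2 (b = a is an alias, same object): a = [43, 17, 19], b = [43, 17, 19]
After line 3 (b.append mutates the shared list): a = [43, 17, 19, 94], b = [43, 17, 19, 94]

[43, 17, 19, 94]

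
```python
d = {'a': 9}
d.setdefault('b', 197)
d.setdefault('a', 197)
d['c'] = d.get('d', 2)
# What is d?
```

After line 1: d = {'a': 9}
After line 2 (setdefault adds 'b'=197): d = {'a': 9, 'b': 197}
After line 3 (setdefault 'a' no-op, already exists): d = {'a': 9, 'b': 197}
After line 4 (get('d', 2) returns default since 'd' not in d): d = {'a': 9, 'b': 197, 'c': 2}

{'a': 9, 'b': 197, 'c': 2}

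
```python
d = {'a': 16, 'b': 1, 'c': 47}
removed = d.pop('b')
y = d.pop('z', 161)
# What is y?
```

After line 1: d = {'a': 16, 'b': 1, 'c': 47}
After line 2 (pop 'b' returns 1): d = {'a': 16, 'c': 47}, removed = 1
After line 3 (pop 'z' missing, returns default 161): d = {'a': 16, 'c': 47}, y = 161

161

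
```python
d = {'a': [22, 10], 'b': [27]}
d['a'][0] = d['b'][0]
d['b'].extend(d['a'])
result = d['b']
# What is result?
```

After line 1: d = {'a': [22, 10], 'b': [27]}
After line 2 (a[0] = b[0] = 27): d = {'a': [27, 10], 'b': [27]}
After line 3 (b.extend(a) appends [27, 10]): d = {'a': [27, 10], 'b': [27, 27, 10]}
After line 4: result = d['b'] = [27, 27, 10]

[27, 27, 10]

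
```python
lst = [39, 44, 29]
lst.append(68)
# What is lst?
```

[39, 44, 29, 68]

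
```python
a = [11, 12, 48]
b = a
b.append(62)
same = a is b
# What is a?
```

After line 1: a = [11, 12, 48]
After line 2 (b = a is an alias, same object): a = [11, 12, 48], b = [11, 12, 48]
After line 3 (b.append mutates the shared list): a = [11, 12, 48, 62], b = [11, 12, 48, 62]
After line 4 (same = a is b; same object -> True): same = True

[11, 12, 48, 62]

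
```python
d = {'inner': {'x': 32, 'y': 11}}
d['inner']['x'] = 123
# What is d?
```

After line 1: d = {'inner': {'x': 32, 'y': 11}}
After line 2 (inner x overwritten): d = {'inner': {'x': 123, 'y': 11}}

{'inner': {'x': 123, 'y': 11}}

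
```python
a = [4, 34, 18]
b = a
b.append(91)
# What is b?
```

After line 1: a = [4, 34, 18]
After line 2 (b = a is an alias, same object): a = [4, 34, 18], b = [4, 34, 18]
After line 3 (b.append mutates the shared list): a = [4, 34, 18, 91], b = [4, 34, 18, 91]

[4, 34, 18, 91]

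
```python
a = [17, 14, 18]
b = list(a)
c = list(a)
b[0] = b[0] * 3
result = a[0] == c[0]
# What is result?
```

After line 1: a = [17, 14, 18]
After line 2 (b = list(a), copy): a = [17, 14, 18], b = [17, 14, 18]
After line 3 (c = list(a) is a copy, new object): c = [17, 14, 18]
After line 4 (b[0] = 17 * 3 = 51; only b mutates (copy)): a = [17, 14, 18], b = [51, 14, 18], c = [17, 14, 18]
After line 5 (a[0] = 17, c[0] = 17; result = True)

True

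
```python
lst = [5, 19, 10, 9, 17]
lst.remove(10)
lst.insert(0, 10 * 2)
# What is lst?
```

After line 1: lst = [5, 19, 10, 9, 17]
After line 2 (remove first 10): lst = [5, 19, 9, 17]
After line 3 (insert 20 at index 0): lst = [20, 5, 19, 9, 17]

[20, 5, 19, 9, 17]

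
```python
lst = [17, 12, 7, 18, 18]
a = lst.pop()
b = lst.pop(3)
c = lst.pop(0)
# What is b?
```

After line 1: lst = [17, 12, 7, 18, 18]
After line 2 (pop() -> a = 18): lst = [17, 12, 7, 18]
After line 3 (pop(3) -> b = 18): lst = [17, 12, 7]
After line 4 (pop(0) -> c = 17): lst = [12, 7]

18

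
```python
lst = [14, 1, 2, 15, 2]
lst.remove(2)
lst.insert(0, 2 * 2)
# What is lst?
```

After line 1: lst = [14, 1, 2, 15, 2]
After line 2 (remove first 2): lst = [14, 1, 15, 2]
After line 3 (insert 4 at index 0): lst = [4, 14, 1, 15, 2]

[4, 14, 1, 15, 2]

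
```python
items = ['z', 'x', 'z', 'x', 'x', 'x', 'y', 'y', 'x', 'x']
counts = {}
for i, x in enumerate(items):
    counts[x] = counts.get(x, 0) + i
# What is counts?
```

Initial: counts = {}, items = ['z', 'x', 'z', 'x', 'x', 'x', 'y', 'y', 'x', 'x']
i=0, x='z': counts = {'z': 0}
i=1, x='x': counts = {'z': 0, 'x': 1}
i=2, x='z': counts = {'z': 2, 'x': 1}
i=3, x='x': counts = {'z': 2, 'x': 4}
i=4, x='x': counts = {'z': 2, 'x': 8}
i=5, x='x': counts = {'z': 2, 'x': 13}
i=6, x='y': counts = {'z': 2, 'x': 13, 'y': 6}
i=7, x='y': counts = {'z': 2, 'x': 13, 'y': 13}
i=8, x='x': counts = {'z': 2, 'x': 21, 'y': 13}
i=9, x='x': counts = {'z': 2, 'x': 30, 'y': 13}

{'z': 2, 'x': 30, 'y': 13}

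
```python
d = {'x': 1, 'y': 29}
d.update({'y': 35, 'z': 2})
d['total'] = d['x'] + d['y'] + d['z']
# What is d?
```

After line 1: d = {'x': 1, 'y': 29}
After line 2 (y overwritten, z added): d = {'x': 1, 'y': 35, 'z': 2}
After line 3 (total = 1 + 35 + 2 = 38): d = {'x': 1, 'y': 35, 'z': 2, 'total': 38}

{'x': 1, 'y': 35, 'z': 2, 'total': 38}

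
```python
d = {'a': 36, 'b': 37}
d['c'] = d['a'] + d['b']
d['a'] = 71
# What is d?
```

After line 1: d = {'a': 36, 'b': 37}
After line 2 (d['c'] = 36 + 37): d = {'a': 36, 'b': 37, 'c': 73}
After line 3: d = {'a': 71, 'b': 37, 'c': 73}

{'a': 71, 'b': 37, 'c': 73}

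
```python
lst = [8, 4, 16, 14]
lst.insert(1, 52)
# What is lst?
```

[8, 52, 4, 16, 14]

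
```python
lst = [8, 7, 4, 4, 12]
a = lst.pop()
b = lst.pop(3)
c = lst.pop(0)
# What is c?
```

After line 1: lst = [8, 7, 4, 4, 12]
After line 2 (pop() -> a = 12): lst = [8, 7, 4, 4]
After line 3 (pop(3) -> b = 4): lst = [8, 7, 4]
After line 4 (pop(0) -> c = 8): lst = [7, 4]

8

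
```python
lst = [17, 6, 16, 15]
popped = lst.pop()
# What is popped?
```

15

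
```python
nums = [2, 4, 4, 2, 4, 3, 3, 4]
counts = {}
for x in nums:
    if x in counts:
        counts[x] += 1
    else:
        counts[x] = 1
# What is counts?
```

Initial: counts = {}, nums = [2, 4, 4, 2, 4, 3, 3, 4]
See 2: counts = {2: 1}
See 4: counts = {2: 1, 4: 1}
See 4: counts = {2: 1, 4: 2}
See 2: counts = {2: 2, 4: 2}
See 4: counts = {2: 2, 4: 3}
See 3: counts = {2: 2, 4: 3, 3: 1}
See 3: counts = {2: 2, 4: 3, 3: 2}
See 4: counts = {2: 2, 4: 4, 3: 2}

{2: 2, 4: 4, 3: 2}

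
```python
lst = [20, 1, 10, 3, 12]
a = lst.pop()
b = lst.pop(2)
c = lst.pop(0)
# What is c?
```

After line 1: lst = [20, 1, 10, 3, 12]
After line 2 (pop() -> a = 12): lst = [20, 1, 10, 3]
After line 3 (pop(2) -> b = 10): lst = [20, 1, 3]
After line 4 (pop(0) -> c = 20): lst = [1, 3]

20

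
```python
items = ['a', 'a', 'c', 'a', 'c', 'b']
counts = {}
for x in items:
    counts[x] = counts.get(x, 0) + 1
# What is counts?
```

Initial: counts = {}, items = ['a', 'a', 'c', 'a', 'c', 'b']
See 'a': counts = {'a': 1}
See 'a': counts = {'a': 2}
See 'c': counts = {'a': 2, 'c': 1}
See 'a': counts = {'a': 3, 'c': 1}
See 'c': counts = {'a': 3, 'c': 2}
See 'b': counts = {'a': 3, 'c': 2, 'b': 1}

{'a': 3, 'c': 2, 'b': 1}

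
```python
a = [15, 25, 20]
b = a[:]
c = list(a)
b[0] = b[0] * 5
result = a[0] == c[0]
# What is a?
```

After line 1: a = [15, 25, 20]
After line 2 (b = a[:], copy): a = [15, 25, 20], b = [15, 25, 20]
After line 3 (c = list(a) is a copy, new object): c = [15, 25, 20]
After line 4 (b[0] = 15 * 5 = 75; only b mutates (copy)): a = [15, 25, 20], b = [75, 25, 20], c = [15, 25, 20]
After line 5 (a[0] = 15, c[0] = 15; result = True)

[15, 25, 20]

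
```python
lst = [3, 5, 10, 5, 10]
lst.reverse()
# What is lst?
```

[10, 5, 10, 5, 3]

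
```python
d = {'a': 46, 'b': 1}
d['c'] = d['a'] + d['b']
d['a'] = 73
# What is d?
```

After line 1: d = {'a': 46, 'b': 1}
After line 2 (d['c'] = 46 + 1): d = {'a': 46, 'b': 1, 'c': 47}
After line 3: d = {'a': 73, 'b': 1, 'c': 47}

{'a': 73, 'b': 1, 'c': 47}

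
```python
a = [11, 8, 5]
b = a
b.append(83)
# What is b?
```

After line 1: a = [11, 8, 5]
After line 2 (b = a is an alias, same object): a = [11, 8, 5], b = [11, 8, 5]
After line 3 (b.append mutates the shared list): a = [11, 8, 5, 83], b = [11, 8, 5, 83]

[11, 8, 5, 83]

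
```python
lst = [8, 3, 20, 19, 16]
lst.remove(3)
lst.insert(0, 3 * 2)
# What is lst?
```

After line 1: lst = [8, 3, 20, 19, 16]
After line 2 (remove first 3): lst = [8, 20, 19, 16]
After line 3 (insert 6 at index 0): lst = [6, 8, 20, 19, 16]

[6, 8, 20, 19, 16]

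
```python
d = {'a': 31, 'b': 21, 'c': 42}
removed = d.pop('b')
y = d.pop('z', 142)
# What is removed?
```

After line 1: d = {'a': 31, 'b': 21, 'c': 42}
After line 2 (pop 'b' returns 21): d = {'a': 31, 'c': 42}, removed = 21
After line 3 (pop 'z' missing, returns default 142): d = {'a': 31, 'c': 42}, y = 142

21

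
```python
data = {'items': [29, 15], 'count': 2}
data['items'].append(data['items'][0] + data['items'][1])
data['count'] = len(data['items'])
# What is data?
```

After line 1: data = {'items': [29, 15], 'count': 2}
After line 2 (append 29 + 15 = 44): data = {'items': [29, 15, 44], 'count': 2}
After line 3 (count = len(items) = 3): data = {'items': [29, 15, 44], 'count': 3}

{'items': [29, 15, 44], 'count': 3}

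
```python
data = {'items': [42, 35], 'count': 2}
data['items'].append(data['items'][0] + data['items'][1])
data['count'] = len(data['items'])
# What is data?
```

After line 1: data = {'items': [42, 35], 'count': 2}
After line 2 (append 42 + 35 = 77): data = {'items': [42, 35, 77], 'count': 2}
After line 3 (count = len(items) = 3): data = {'items': [42, 35, 77], 'count': 3}

{'items': [42, 35, 77], 'count': 3}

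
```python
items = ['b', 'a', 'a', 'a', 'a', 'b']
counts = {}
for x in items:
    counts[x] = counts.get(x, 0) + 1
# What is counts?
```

Initial: counts = {}, items = ['b', 'a', 'a', 'a', 'a', 'b']
See 'b': counts = {'b': 1}
See 'a': counts = {'b': 1, 'a': 1}
See 'a': counts = {'b': 1, 'a': 2}
See 'a': counts = {'b': 1, 'a': 3}
See 'a': counts = {'b': 1, 'a': 4}
See 'b': counts = {'b': 2, 'a': 4}

{'b': 2, 'a': 4}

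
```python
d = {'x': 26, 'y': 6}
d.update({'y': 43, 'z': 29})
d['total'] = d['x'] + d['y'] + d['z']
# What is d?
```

After line 1: d = {'x': 26, 'y': 6}
After line 2 (y overwritten, z added): d = {'x': 26, 'y': 43, 'z': 29}
After line 3 (total = 26 + 43 + 29 = 98): d = {'x': 26, 'y': 43, 'z': 29, 'total': 98}

{'x': 26, 'y': 43, 'z': 29, 'total': 98}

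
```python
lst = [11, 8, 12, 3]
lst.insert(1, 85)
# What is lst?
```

[11, 85, 8, 12, 3]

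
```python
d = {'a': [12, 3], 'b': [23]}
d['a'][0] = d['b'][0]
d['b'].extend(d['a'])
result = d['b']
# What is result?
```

After line 1: d = {'a': [12, 3], 'b': [23]}
After line 2 (a[0] = b[0] = 23): d = {'a': [23, 3], 'b': [23]}
After line 3 (b.extend(a) appends [23, 3]): d = {'a': [23, 3], 'b': [23, 23, 3]}
After line 4: result = d['b'] = [23, 23, 3]

[23, 23, 3]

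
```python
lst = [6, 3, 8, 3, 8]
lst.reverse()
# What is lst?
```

[8, 3, 8, 3, 6]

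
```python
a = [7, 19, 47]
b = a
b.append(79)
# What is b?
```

After line 1: a = [7, 19, 47]
After line 2 (b = a is an alias, same object): a = [7, 19, 47], b = [7, 19, 47]
After line 3 (b.append mutates the shared list): a = [7, 19, 47, 79], b = [7, 19, 47, 79]

[7, 19, 47, 79]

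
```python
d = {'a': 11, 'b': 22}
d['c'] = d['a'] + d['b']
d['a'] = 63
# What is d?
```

After line 1: d = {'a': 11, 'b': 22}
After line 2 (d['c'] = 11 + 22): d = {'a': 11, 'b': 22, 'c': 33}
After line 3: d = {'a': 63, 'b': 22, 'c': 33}

{'a': 63, 'b': 22, 'c': 33}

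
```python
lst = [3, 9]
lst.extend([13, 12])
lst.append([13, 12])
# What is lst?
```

After line 1: lst = [3, 9]
After line 2 (extend unpacks [13, 12]): lst = [3, 9, 13, 12]
After line 3 (append adds [13, 12] as single element): lst = [3, 9, 13, 12, [13, 12]]

[3, 9, 13, 12, [13, 12]]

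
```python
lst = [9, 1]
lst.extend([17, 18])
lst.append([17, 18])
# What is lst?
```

After line 1: lst = [9, 1]
After line 2 (extend unpacks [17, 18]): lst = [9, 1, 17, 18]
After line 3 (append adds [17, 18] as single element): lst = [9, 1, 17, 18, [17, 18]]

[9, 1, 17, 18, [17, 18]]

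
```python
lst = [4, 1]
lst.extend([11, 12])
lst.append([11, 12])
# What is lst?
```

After line 1: lst = [4, 1]
After line 2 (extend unpacks [11, 12]): lst = [4, 1, 11, 12]
After line 3 (append adds [11, 12] as single element): lst = [4, 1, 11, 12, [11, 12]]

[4, 1, 11, 12, [11, 12]]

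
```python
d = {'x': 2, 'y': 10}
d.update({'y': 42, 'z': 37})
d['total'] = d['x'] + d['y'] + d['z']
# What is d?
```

After line 1: d = {'x': 2, 'y': 10}
After line 2 (y overwritten, z added): d = {'x': 2, 'y': 42, 'z': 37}
After line 3 (total = 2 + 42 + 37 = 81): d = {'x': 2, 'y': 42, 'z': 37, 'total': 81}

{'x': 2, 'y': 42, 'z': 37, 'total': 81}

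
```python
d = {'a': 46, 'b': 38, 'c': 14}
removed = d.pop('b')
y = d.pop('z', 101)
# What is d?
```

After line 1: d = {'a': 46, 'b': 38, 'c': 14}
After line 2 (pop 'b' returns 38): d = {'a': 46, 'c': 14}, removed = 38
After line 3 (pop 'z' missing, returns default 101): d = {'a': 46, 'c': 14}, y = 101

{'a': 46, 'c': 14}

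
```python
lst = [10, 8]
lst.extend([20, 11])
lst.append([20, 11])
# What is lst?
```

After line 1: lst = [10, 8]
After line 2 (extend unpacks [20, 11]): lst = [10, 8, 20, 11]
After line 3 (append adds [20, 11] as single element): lst = [10, 8, 20, 11, [20, 11]]

[10, 8, 20, 11, [20, 11]]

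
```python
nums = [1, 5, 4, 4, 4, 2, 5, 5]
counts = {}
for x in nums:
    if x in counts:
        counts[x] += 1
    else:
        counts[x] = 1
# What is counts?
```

Initial: counts = {}, nums = [1, 5, 4, 4, 4, 2, 5, 5]
See 1: counts = {1: 1}
See 5: counts = {1: 1, 5: 1}
See 4: counts = {1: 1, 5: 1, 4: 1}
See 4: counts = {1: 1, 5: 1, 4: 2}
See 4: counts = {1: 1, 5: 1, 4: 3}
See 2: counts = {1: 1, 5: 1, 4: 3, 2: 1}
See 5: counts = {1: 1, 5: 2, 4: 3, 2: 1}
See 5: counts = {1: 1, 5: 3, 4: 3, 2: 1}

{1: 1, 5: 3, 4: 3, 2: 1}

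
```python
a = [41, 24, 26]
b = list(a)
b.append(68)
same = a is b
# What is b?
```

After line 1: a = [41, 24, 26]
After line 2 (b = list(a) is a shallow copy, new object): a = [41, 24, 26], b = [41, 24, 26]
After line 3 (append only mutates b): a = [41, 24, 26], b = [41, 24, 26, 68]
After line 4 (same = a is b; different objects -> False): same = False

[41, 24, 26, 68]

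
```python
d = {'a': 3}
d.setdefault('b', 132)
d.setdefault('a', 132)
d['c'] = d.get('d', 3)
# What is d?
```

After line 1: d = {'a': 3}
After line 2 (setdefault adds 'b'=132): d = {'a': 3, 'b': 132}
After line 3 (setdefault 'a' no-op, already exists): d = {'a': 3, 'b': 132}
After line 4 (get('d', 3) returns default since 'd' not in d): d = {'a': 3, 'b': 132, 'c': 3}

{'a': 3, 'b': 132, 'c': 3}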